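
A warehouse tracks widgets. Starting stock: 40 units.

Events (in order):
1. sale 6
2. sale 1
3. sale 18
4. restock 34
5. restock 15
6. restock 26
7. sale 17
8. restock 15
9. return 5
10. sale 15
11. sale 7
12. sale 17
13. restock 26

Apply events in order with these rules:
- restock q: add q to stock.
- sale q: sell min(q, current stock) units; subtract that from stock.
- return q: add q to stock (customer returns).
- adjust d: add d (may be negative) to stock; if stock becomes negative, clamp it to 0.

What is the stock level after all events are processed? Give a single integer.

Answer: 80

Derivation:
Processing events:
Start: stock = 40
  Event 1 (sale 6): sell min(6,40)=6. stock: 40 - 6 = 34. total_sold = 6
  Event 2 (sale 1): sell min(1,34)=1. stock: 34 - 1 = 33. total_sold = 7
  Event 3 (sale 18): sell min(18,33)=18. stock: 33 - 18 = 15. total_sold = 25
  Event 4 (restock 34): 15 + 34 = 49
  Event 5 (restock 15): 49 + 15 = 64
  Event 6 (restock 26): 64 + 26 = 90
  Event 7 (sale 17): sell min(17,90)=17. stock: 90 - 17 = 73. total_sold = 42
  Event 8 (restock 15): 73 + 15 = 88
  Event 9 (return 5): 88 + 5 = 93
  Event 10 (sale 15): sell min(15,93)=15. stock: 93 - 15 = 78. total_sold = 57
  Event 11 (sale 7): sell min(7,78)=7. stock: 78 - 7 = 71. total_sold = 64
  Event 12 (sale 17): sell min(17,71)=17. stock: 71 - 17 = 54. total_sold = 81
  Event 13 (restock 26): 54 + 26 = 80
Final: stock = 80, total_sold = 81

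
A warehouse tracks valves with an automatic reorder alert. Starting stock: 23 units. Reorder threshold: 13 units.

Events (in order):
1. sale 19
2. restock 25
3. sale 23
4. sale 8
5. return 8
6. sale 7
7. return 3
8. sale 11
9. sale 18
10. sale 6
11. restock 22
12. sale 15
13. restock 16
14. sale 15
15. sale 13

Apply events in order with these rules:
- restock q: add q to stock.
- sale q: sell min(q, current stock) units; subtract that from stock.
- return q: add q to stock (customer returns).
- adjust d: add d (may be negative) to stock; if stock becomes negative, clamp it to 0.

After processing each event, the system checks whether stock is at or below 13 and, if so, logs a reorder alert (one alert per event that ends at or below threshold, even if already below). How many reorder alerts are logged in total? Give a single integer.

Processing events:
Start: stock = 23
  Event 1 (sale 19): sell min(19,23)=19. stock: 23 - 19 = 4. total_sold = 19
  Event 2 (restock 25): 4 + 25 = 29
  Event 3 (sale 23): sell min(23,29)=23. stock: 29 - 23 = 6. total_sold = 42
  Event 4 (sale 8): sell min(8,6)=6. stock: 6 - 6 = 0. total_sold = 48
  Event 5 (return 8): 0 + 8 = 8
  Event 6 (sale 7): sell min(7,8)=7. stock: 8 - 7 = 1. total_sold = 55
  Event 7 (return 3): 1 + 3 = 4
  Event 8 (sale 11): sell min(11,4)=4. stock: 4 - 4 = 0. total_sold = 59
  Event 9 (sale 18): sell min(18,0)=0. stock: 0 - 0 = 0. total_sold = 59
  Event 10 (sale 6): sell min(6,0)=0. stock: 0 - 0 = 0. total_sold = 59
  Event 11 (restock 22): 0 + 22 = 22
  Event 12 (sale 15): sell min(15,22)=15. stock: 22 - 15 = 7. total_sold = 74
  Event 13 (restock 16): 7 + 16 = 23
  Event 14 (sale 15): sell min(15,23)=15. stock: 23 - 15 = 8. total_sold = 89
  Event 15 (sale 13): sell min(13,8)=8. stock: 8 - 8 = 0. total_sold = 97
Final: stock = 0, total_sold = 97

Checking against threshold 13:
  After event 1: stock=4 <= 13 -> ALERT
  After event 2: stock=29 > 13
  After event 3: stock=6 <= 13 -> ALERT
  After event 4: stock=0 <= 13 -> ALERT
  After event 5: stock=8 <= 13 -> ALERT
  After event 6: stock=1 <= 13 -> ALERT
  After event 7: stock=4 <= 13 -> ALERT
  After event 8: stock=0 <= 13 -> ALERT
  After event 9: stock=0 <= 13 -> ALERT
  After event 10: stock=0 <= 13 -> ALERT
  After event 11: stock=22 > 13
  After event 12: stock=7 <= 13 -> ALERT
  After event 13: stock=23 > 13
  After event 14: stock=8 <= 13 -> ALERT
  After event 15: stock=0 <= 13 -> ALERT
Alert events: [1, 3, 4, 5, 6, 7, 8, 9, 10, 12, 14, 15]. Count = 12

Answer: 12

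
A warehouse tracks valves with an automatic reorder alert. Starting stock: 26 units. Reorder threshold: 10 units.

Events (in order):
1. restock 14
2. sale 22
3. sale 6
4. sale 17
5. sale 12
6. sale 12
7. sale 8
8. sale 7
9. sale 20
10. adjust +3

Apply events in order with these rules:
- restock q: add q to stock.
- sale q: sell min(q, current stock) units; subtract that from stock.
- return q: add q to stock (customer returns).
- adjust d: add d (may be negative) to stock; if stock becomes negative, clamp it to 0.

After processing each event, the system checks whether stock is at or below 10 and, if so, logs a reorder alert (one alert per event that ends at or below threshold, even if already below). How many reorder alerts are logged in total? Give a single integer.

Answer: 7

Derivation:
Processing events:
Start: stock = 26
  Event 1 (restock 14): 26 + 14 = 40
  Event 2 (sale 22): sell min(22,40)=22. stock: 40 - 22 = 18. total_sold = 22
  Event 3 (sale 6): sell min(6,18)=6. stock: 18 - 6 = 12. total_sold = 28
  Event 4 (sale 17): sell min(17,12)=12. stock: 12 - 12 = 0. total_sold = 40
  Event 5 (sale 12): sell min(12,0)=0. stock: 0 - 0 = 0. total_sold = 40
  Event 6 (sale 12): sell min(12,0)=0. stock: 0 - 0 = 0. total_sold = 40
  Event 7 (sale 8): sell min(8,0)=0. stock: 0 - 0 = 0. total_sold = 40
  Event 8 (sale 7): sell min(7,0)=0. stock: 0 - 0 = 0. total_sold = 40
  Event 9 (sale 20): sell min(20,0)=0. stock: 0 - 0 = 0. total_sold = 40
  Event 10 (adjust +3): 0 + 3 = 3
Final: stock = 3, total_sold = 40

Checking against threshold 10:
  After event 1: stock=40 > 10
  After event 2: stock=18 > 10
  After event 3: stock=12 > 10
  After event 4: stock=0 <= 10 -> ALERT
  After event 5: stock=0 <= 10 -> ALERT
  After event 6: stock=0 <= 10 -> ALERT
  After event 7: stock=0 <= 10 -> ALERT
  After event 8: stock=0 <= 10 -> ALERT
  After event 9: stock=0 <= 10 -> ALERT
  After event 10: stock=3 <= 10 -> ALERT
Alert events: [4, 5, 6, 7, 8, 9, 10]. Count = 7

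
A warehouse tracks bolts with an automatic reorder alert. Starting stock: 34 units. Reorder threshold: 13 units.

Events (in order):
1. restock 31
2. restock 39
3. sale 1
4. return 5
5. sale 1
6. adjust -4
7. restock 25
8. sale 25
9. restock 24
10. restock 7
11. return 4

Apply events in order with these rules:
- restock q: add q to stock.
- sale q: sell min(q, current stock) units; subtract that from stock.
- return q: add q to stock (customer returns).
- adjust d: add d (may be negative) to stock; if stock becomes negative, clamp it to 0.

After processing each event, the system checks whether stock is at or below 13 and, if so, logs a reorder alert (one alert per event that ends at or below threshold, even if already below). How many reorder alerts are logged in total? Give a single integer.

Answer: 0

Derivation:
Processing events:
Start: stock = 34
  Event 1 (restock 31): 34 + 31 = 65
  Event 2 (restock 39): 65 + 39 = 104
  Event 3 (sale 1): sell min(1,104)=1. stock: 104 - 1 = 103. total_sold = 1
  Event 4 (return 5): 103 + 5 = 108
  Event 5 (sale 1): sell min(1,108)=1. stock: 108 - 1 = 107. total_sold = 2
  Event 6 (adjust -4): 107 + -4 = 103
  Event 7 (restock 25): 103 + 25 = 128
  Event 8 (sale 25): sell min(25,128)=25. stock: 128 - 25 = 103. total_sold = 27
  Event 9 (restock 24): 103 + 24 = 127
  Event 10 (restock 7): 127 + 7 = 134
  Event 11 (return 4): 134 + 4 = 138
Final: stock = 138, total_sold = 27

Checking against threshold 13:
  After event 1: stock=65 > 13
  After event 2: stock=104 > 13
  After event 3: stock=103 > 13
  After event 4: stock=108 > 13
  After event 5: stock=107 > 13
  After event 6: stock=103 > 13
  After event 7: stock=128 > 13
  After event 8: stock=103 > 13
  After event 9: stock=127 > 13
  After event 10: stock=134 > 13
  After event 11: stock=138 > 13
Alert events: []. Count = 0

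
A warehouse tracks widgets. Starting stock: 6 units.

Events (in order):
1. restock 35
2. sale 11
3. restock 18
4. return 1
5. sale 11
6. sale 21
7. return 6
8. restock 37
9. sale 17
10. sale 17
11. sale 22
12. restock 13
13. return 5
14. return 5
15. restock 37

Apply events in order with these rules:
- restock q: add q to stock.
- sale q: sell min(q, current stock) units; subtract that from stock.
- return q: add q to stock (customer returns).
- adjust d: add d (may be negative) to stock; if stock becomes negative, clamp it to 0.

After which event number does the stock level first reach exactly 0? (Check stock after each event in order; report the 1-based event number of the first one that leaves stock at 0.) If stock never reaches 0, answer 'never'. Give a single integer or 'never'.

Answer: never

Derivation:
Processing events:
Start: stock = 6
  Event 1 (restock 35): 6 + 35 = 41
  Event 2 (sale 11): sell min(11,41)=11. stock: 41 - 11 = 30. total_sold = 11
  Event 3 (restock 18): 30 + 18 = 48
  Event 4 (return 1): 48 + 1 = 49
  Event 5 (sale 11): sell min(11,49)=11. stock: 49 - 11 = 38. total_sold = 22
  Event 6 (sale 21): sell min(21,38)=21. stock: 38 - 21 = 17. total_sold = 43
  Event 7 (return 6): 17 + 6 = 23
  Event 8 (restock 37): 23 + 37 = 60
  Event 9 (sale 17): sell min(17,60)=17. stock: 60 - 17 = 43. total_sold = 60
  Event 10 (sale 17): sell min(17,43)=17. stock: 43 - 17 = 26. total_sold = 77
  Event 11 (sale 22): sell min(22,26)=22. stock: 26 - 22 = 4. total_sold = 99
  Event 12 (restock 13): 4 + 13 = 17
  Event 13 (return 5): 17 + 5 = 22
  Event 14 (return 5): 22 + 5 = 27
  Event 15 (restock 37): 27 + 37 = 64
Final: stock = 64, total_sold = 99

Stock never reaches 0.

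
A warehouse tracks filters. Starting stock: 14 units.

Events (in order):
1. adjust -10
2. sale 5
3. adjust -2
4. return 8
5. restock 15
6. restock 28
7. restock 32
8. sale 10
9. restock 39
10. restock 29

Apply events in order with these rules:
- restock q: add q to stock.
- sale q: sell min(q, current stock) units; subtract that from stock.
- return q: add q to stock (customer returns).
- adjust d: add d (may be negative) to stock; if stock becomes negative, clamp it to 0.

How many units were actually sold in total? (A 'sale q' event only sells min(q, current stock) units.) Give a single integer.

Answer: 14

Derivation:
Processing events:
Start: stock = 14
  Event 1 (adjust -10): 14 + -10 = 4
  Event 2 (sale 5): sell min(5,4)=4. stock: 4 - 4 = 0. total_sold = 4
  Event 3 (adjust -2): 0 + -2 = 0 (clamped to 0)
  Event 4 (return 8): 0 + 8 = 8
  Event 5 (restock 15): 8 + 15 = 23
  Event 6 (restock 28): 23 + 28 = 51
  Event 7 (restock 32): 51 + 32 = 83
  Event 8 (sale 10): sell min(10,83)=10. stock: 83 - 10 = 73. total_sold = 14
  Event 9 (restock 39): 73 + 39 = 112
  Event 10 (restock 29): 112 + 29 = 141
Final: stock = 141, total_sold = 14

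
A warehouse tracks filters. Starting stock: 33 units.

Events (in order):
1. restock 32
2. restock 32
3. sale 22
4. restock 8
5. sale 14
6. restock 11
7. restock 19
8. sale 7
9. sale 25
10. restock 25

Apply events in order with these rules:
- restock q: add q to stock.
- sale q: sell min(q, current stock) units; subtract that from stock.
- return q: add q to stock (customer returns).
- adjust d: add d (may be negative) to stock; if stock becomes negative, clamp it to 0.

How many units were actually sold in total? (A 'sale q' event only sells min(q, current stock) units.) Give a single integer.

Answer: 68

Derivation:
Processing events:
Start: stock = 33
  Event 1 (restock 32): 33 + 32 = 65
  Event 2 (restock 32): 65 + 32 = 97
  Event 3 (sale 22): sell min(22,97)=22. stock: 97 - 22 = 75. total_sold = 22
  Event 4 (restock 8): 75 + 8 = 83
  Event 5 (sale 14): sell min(14,83)=14. stock: 83 - 14 = 69. total_sold = 36
  Event 6 (restock 11): 69 + 11 = 80
  Event 7 (restock 19): 80 + 19 = 99
  Event 8 (sale 7): sell min(7,99)=7. stock: 99 - 7 = 92. total_sold = 43
  Event 9 (sale 25): sell min(25,92)=25. stock: 92 - 25 = 67. total_sold = 68
  Event 10 (restock 25): 67 + 25 = 92
Final: stock = 92, total_sold = 68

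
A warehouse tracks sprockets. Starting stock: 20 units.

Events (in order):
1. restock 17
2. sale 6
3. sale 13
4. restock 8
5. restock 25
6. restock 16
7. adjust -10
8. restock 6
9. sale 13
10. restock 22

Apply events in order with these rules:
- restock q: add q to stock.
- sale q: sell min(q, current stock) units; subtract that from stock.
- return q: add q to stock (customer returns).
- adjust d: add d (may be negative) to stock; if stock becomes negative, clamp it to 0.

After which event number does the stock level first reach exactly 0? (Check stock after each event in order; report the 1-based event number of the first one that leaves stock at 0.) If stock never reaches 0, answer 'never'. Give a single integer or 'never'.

Answer: never

Derivation:
Processing events:
Start: stock = 20
  Event 1 (restock 17): 20 + 17 = 37
  Event 2 (sale 6): sell min(6,37)=6. stock: 37 - 6 = 31. total_sold = 6
  Event 3 (sale 13): sell min(13,31)=13. stock: 31 - 13 = 18. total_sold = 19
  Event 4 (restock 8): 18 + 8 = 26
  Event 5 (restock 25): 26 + 25 = 51
  Event 6 (restock 16): 51 + 16 = 67
  Event 7 (adjust -10): 67 + -10 = 57
  Event 8 (restock 6): 57 + 6 = 63
  Event 9 (sale 13): sell min(13,63)=13. stock: 63 - 13 = 50. total_sold = 32
  Event 10 (restock 22): 50 + 22 = 72
Final: stock = 72, total_sold = 32

Stock never reaches 0.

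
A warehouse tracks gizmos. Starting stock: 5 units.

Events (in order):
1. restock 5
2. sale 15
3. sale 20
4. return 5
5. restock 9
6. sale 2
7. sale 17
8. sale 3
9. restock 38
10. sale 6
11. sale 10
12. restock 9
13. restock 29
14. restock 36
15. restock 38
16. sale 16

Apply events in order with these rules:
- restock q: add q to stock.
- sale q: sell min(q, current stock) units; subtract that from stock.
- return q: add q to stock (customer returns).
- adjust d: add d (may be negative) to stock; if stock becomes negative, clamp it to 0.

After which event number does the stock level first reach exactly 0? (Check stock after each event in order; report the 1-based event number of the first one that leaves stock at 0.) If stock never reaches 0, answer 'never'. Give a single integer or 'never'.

Processing events:
Start: stock = 5
  Event 1 (restock 5): 5 + 5 = 10
  Event 2 (sale 15): sell min(15,10)=10. stock: 10 - 10 = 0. total_sold = 10
  Event 3 (sale 20): sell min(20,0)=0. stock: 0 - 0 = 0. total_sold = 10
  Event 4 (return 5): 0 + 5 = 5
  Event 5 (restock 9): 5 + 9 = 14
  Event 6 (sale 2): sell min(2,14)=2. stock: 14 - 2 = 12. total_sold = 12
  Event 7 (sale 17): sell min(17,12)=12. stock: 12 - 12 = 0. total_sold = 24
  Event 8 (sale 3): sell min(3,0)=0. stock: 0 - 0 = 0. total_sold = 24
  Event 9 (restock 38): 0 + 38 = 38
  Event 10 (sale 6): sell min(6,38)=6. stock: 38 - 6 = 32. total_sold = 30
  Event 11 (sale 10): sell min(10,32)=10. stock: 32 - 10 = 22. total_sold = 40
  Event 12 (restock 9): 22 + 9 = 31
  Event 13 (restock 29): 31 + 29 = 60
  Event 14 (restock 36): 60 + 36 = 96
  Event 15 (restock 38): 96 + 38 = 134
  Event 16 (sale 16): sell min(16,134)=16. stock: 134 - 16 = 118. total_sold = 56
Final: stock = 118, total_sold = 56

First zero at event 2.

Answer: 2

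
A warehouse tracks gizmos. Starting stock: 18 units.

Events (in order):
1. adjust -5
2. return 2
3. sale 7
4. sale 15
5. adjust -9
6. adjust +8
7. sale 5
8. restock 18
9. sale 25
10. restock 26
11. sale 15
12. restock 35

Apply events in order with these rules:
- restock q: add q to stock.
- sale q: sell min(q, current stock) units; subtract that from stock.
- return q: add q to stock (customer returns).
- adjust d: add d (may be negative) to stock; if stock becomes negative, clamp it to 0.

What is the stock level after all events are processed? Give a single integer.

Processing events:
Start: stock = 18
  Event 1 (adjust -5): 18 + -5 = 13
  Event 2 (return 2): 13 + 2 = 15
  Event 3 (sale 7): sell min(7,15)=7. stock: 15 - 7 = 8. total_sold = 7
  Event 4 (sale 15): sell min(15,8)=8. stock: 8 - 8 = 0. total_sold = 15
  Event 5 (adjust -9): 0 + -9 = 0 (clamped to 0)
  Event 6 (adjust +8): 0 + 8 = 8
  Event 7 (sale 5): sell min(5,8)=5. stock: 8 - 5 = 3. total_sold = 20
  Event 8 (restock 18): 3 + 18 = 21
  Event 9 (sale 25): sell min(25,21)=21. stock: 21 - 21 = 0. total_sold = 41
  Event 10 (restock 26): 0 + 26 = 26
  Event 11 (sale 15): sell min(15,26)=15. stock: 26 - 15 = 11. total_sold = 56
  Event 12 (restock 35): 11 + 35 = 46
Final: stock = 46, total_sold = 56

Answer: 46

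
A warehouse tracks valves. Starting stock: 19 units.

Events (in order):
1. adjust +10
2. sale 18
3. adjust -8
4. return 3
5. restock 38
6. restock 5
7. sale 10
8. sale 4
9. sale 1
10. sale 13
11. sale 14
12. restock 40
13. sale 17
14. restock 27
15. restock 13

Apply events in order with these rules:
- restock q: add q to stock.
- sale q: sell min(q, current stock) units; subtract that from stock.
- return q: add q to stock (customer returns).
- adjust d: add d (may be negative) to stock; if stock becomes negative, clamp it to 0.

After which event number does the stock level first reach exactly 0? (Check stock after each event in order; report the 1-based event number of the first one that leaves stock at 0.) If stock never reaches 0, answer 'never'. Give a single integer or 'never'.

Processing events:
Start: stock = 19
  Event 1 (adjust +10): 19 + 10 = 29
  Event 2 (sale 18): sell min(18,29)=18. stock: 29 - 18 = 11. total_sold = 18
  Event 3 (adjust -8): 11 + -8 = 3
  Event 4 (return 3): 3 + 3 = 6
  Event 5 (restock 38): 6 + 38 = 44
  Event 6 (restock 5): 44 + 5 = 49
  Event 7 (sale 10): sell min(10,49)=10. stock: 49 - 10 = 39. total_sold = 28
  Event 8 (sale 4): sell min(4,39)=4. stock: 39 - 4 = 35. total_sold = 32
  Event 9 (sale 1): sell min(1,35)=1. stock: 35 - 1 = 34. total_sold = 33
  Event 10 (sale 13): sell min(13,34)=13. stock: 34 - 13 = 21. total_sold = 46
  Event 11 (sale 14): sell min(14,21)=14. stock: 21 - 14 = 7. total_sold = 60
  Event 12 (restock 40): 7 + 40 = 47
  Event 13 (sale 17): sell min(17,47)=17. stock: 47 - 17 = 30. total_sold = 77
  Event 14 (restock 27): 30 + 27 = 57
  Event 15 (restock 13): 57 + 13 = 70
Final: stock = 70, total_sold = 77

Stock never reaches 0.

Answer: never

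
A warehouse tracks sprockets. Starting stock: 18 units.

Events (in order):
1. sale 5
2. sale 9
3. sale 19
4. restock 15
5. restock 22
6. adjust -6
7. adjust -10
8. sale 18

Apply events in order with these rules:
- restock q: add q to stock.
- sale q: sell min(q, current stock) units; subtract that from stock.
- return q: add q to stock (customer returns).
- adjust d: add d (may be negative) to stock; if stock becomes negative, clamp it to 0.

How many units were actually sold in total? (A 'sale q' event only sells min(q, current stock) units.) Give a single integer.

Answer: 36

Derivation:
Processing events:
Start: stock = 18
  Event 1 (sale 5): sell min(5,18)=5. stock: 18 - 5 = 13. total_sold = 5
  Event 2 (sale 9): sell min(9,13)=9. stock: 13 - 9 = 4. total_sold = 14
  Event 3 (sale 19): sell min(19,4)=4. stock: 4 - 4 = 0. total_sold = 18
  Event 4 (restock 15): 0 + 15 = 15
  Event 5 (restock 22): 15 + 22 = 37
  Event 6 (adjust -6): 37 + -6 = 31
  Event 7 (adjust -10): 31 + -10 = 21
  Event 8 (sale 18): sell min(18,21)=18. stock: 21 - 18 = 3. total_sold = 36
Final: stock = 3, total_sold = 36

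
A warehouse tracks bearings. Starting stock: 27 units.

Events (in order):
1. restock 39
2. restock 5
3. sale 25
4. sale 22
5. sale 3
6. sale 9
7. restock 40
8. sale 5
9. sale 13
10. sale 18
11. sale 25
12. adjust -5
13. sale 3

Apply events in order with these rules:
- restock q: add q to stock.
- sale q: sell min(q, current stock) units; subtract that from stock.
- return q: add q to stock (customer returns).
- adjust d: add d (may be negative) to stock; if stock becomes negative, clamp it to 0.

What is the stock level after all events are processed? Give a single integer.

Answer: 0

Derivation:
Processing events:
Start: stock = 27
  Event 1 (restock 39): 27 + 39 = 66
  Event 2 (restock 5): 66 + 5 = 71
  Event 3 (sale 25): sell min(25,71)=25. stock: 71 - 25 = 46. total_sold = 25
  Event 4 (sale 22): sell min(22,46)=22. stock: 46 - 22 = 24. total_sold = 47
  Event 5 (sale 3): sell min(3,24)=3. stock: 24 - 3 = 21. total_sold = 50
  Event 6 (sale 9): sell min(9,21)=9. stock: 21 - 9 = 12. total_sold = 59
  Event 7 (restock 40): 12 + 40 = 52
  Event 8 (sale 5): sell min(5,52)=5. stock: 52 - 5 = 47. total_sold = 64
  Event 9 (sale 13): sell min(13,47)=13. stock: 47 - 13 = 34. total_sold = 77
  Event 10 (sale 18): sell min(18,34)=18. stock: 34 - 18 = 16. total_sold = 95
  Event 11 (sale 25): sell min(25,16)=16. stock: 16 - 16 = 0. total_sold = 111
  Event 12 (adjust -5): 0 + -5 = 0 (clamped to 0)
  Event 13 (sale 3): sell min(3,0)=0. stock: 0 - 0 = 0. total_sold = 111
Final: stock = 0, total_sold = 111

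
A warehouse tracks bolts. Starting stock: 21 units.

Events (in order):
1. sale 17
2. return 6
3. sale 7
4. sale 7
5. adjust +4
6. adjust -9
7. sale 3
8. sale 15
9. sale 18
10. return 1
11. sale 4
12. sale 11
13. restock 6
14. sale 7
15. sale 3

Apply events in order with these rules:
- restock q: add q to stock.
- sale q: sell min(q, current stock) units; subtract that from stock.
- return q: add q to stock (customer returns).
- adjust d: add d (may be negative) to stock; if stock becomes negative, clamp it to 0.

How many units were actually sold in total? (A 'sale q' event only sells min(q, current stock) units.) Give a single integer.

Answer: 34

Derivation:
Processing events:
Start: stock = 21
  Event 1 (sale 17): sell min(17,21)=17. stock: 21 - 17 = 4. total_sold = 17
  Event 2 (return 6): 4 + 6 = 10
  Event 3 (sale 7): sell min(7,10)=7. stock: 10 - 7 = 3. total_sold = 24
  Event 4 (sale 7): sell min(7,3)=3. stock: 3 - 3 = 0. total_sold = 27
  Event 5 (adjust +4): 0 + 4 = 4
  Event 6 (adjust -9): 4 + -9 = 0 (clamped to 0)
  Event 7 (sale 3): sell min(3,0)=0. stock: 0 - 0 = 0. total_sold = 27
  Event 8 (sale 15): sell min(15,0)=0. stock: 0 - 0 = 0. total_sold = 27
  Event 9 (sale 18): sell min(18,0)=0. stock: 0 - 0 = 0. total_sold = 27
  Event 10 (return 1): 0 + 1 = 1
  Event 11 (sale 4): sell min(4,1)=1. stock: 1 - 1 = 0. total_sold = 28
  Event 12 (sale 11): sell min(11,0)=0. stock: 0 - 0 = 0. total_sold = 28
  Event 13 (restock 6): 0 + 6 = 6
  Event 14 (sale 7): sell min(7,6)=6. stock: 6 - 6 = 0. total_sold = 34
  Event 15 (sale 3): sell min(3,0)=0. stock: 0 - 0 = 0. total_sold = 34
Final: stock = 0, total_sold = 34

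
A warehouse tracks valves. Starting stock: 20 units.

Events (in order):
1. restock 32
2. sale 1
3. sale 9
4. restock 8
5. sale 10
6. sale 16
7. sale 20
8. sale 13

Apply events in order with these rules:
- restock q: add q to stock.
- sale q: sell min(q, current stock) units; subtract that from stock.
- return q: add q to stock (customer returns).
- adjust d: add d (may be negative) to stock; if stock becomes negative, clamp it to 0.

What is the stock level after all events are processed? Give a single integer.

Answer: 0

Derivation:
Processing events:
Start: stock = 20
  Event 1 (restock 32): 20 + 32 = 52
  Event 2 (sale 1): sell min(1,52)=1. stock: 52 - 1 = 51. total_sold = 1
  Event 3 (sale 9): sell min(9,51)=9. stock: 51 - 9 = 42. total_sold = 10
  Event 4 (restock 8): 42 + 8 = 50
  Event 5 (sale 10): sell min(10,50)=10. stock: 50 - 10 = 40. total_sold = 20
  Event 6 (sale 16): sell min(16,40)=16. stock: 40 - 16 = 24. total_sold = 36
  Event 7 (sale 20): sell min(20,24)=20. stock: 24 - 20 = 4. total_sold = 56
  Event 8 (sale 13): sell min(13,4)=4. stock: 4 - 4 = 0. total_sold = 60
Final: stock = 0, total_sold = 60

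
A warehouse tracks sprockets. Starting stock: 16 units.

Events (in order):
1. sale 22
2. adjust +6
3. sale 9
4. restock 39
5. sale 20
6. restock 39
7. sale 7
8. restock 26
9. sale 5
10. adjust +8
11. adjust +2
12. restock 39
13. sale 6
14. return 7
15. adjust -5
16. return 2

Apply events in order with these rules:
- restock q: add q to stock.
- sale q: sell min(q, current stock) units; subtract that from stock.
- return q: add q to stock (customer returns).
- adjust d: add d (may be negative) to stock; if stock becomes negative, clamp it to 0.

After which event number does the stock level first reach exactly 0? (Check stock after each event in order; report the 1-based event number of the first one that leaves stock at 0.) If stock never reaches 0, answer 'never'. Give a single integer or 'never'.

Processing events:
Start: stock = 16
  Event 1 (sale 22): sell min(22,16)=16. stock: 16 - 16 = 0. total_sold = 16
  Event 2 (adjust +6): 0 + 6 = 6
  Event 3 (sale 9): sell min(9,6)=6. stock: 6 - 6 = 0. total_sold = 22
  Event 4 (restock 39): 0 + 39 = 39
  Event 5 (sale 20): sell min(20,39)=20. stock: 39 - 20 = 19. total_sold = 42
  Event 6 (restock 39): 19 + 39 = 58
  Event 7 (sale 7): sell min(7,58)=7. stock: 58 - 7 = 51. total_sold = 49
  Event 8 (restock 26): 51 + 26 = 77
  Event 9 (sale 5): sell min(5,77)=5. stock: 77 - 5 = 72. total_sold = 54
  Event 10 (adjust +8): 72 + 8 = 80
  Event 11 (adjust +2): 80 + 2 = 82
  Event 12 (restock 39): 82 + 39 = 121
  Event 13 (sale 6): sell min(6,121)=6. stock: 121 - 6 = 115. total_sold = 60
  Event 14 (return 7): 115 + 7 = 122
  Event 15 (adjust -5): 122 + -5 = 117
  Event 16 (return 2): 117 + 2 = 119
Final: stock = 119, total_sold = 60

First zero at event 1.

Answer: 1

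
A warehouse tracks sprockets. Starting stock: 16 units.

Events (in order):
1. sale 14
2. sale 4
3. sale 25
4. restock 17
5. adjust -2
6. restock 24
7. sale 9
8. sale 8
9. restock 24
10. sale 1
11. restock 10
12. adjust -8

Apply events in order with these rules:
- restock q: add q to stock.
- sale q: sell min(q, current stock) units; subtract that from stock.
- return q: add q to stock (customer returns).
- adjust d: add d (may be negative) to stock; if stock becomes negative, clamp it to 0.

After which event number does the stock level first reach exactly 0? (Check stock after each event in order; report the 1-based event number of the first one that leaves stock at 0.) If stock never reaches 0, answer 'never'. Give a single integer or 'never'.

Processing events:
Start: stock = 16
  Event 1 (sale 14): sell min(14,16)=14. stock: 16 - 14 = 2. total_sold = 14
  Event 2 (sale 4): sell min(4,2)=2. stock: 2 - 2 = 0. total_sold = 16
  Event 3 (sale 25): sell min(25,0)=0. stock: 0 - 0 = 0. total_sold = 16
  Event 4 (restock 17): 0 + 17 = 17
  Event 5 (adjust -2): 17 + -2 = 15
  Event 6 (restock 24): 15 + 24 = 39
  Event 7 (sale 9): sell min(9,39)=9. stock: 39 - 9 = 30. total_sold = 25
  Event 8 (sale 8): sell min(8,30)=8. stock: 30 - 8 = 22. total_sold = 33
  Event 9 (restock 24): 22 + 24 = 46
  Event 10 (sale 1): sell min(1,46)=1. stock: 46 - 1 = 45. total_sold = 34
  Event 11 (restock 10): 45 + 10 = 55
  Event 12 (adjust -8): 55 + -8 = 47
Final: stock = 47, total_sold = 34

First zero at event 2.

Answer: 2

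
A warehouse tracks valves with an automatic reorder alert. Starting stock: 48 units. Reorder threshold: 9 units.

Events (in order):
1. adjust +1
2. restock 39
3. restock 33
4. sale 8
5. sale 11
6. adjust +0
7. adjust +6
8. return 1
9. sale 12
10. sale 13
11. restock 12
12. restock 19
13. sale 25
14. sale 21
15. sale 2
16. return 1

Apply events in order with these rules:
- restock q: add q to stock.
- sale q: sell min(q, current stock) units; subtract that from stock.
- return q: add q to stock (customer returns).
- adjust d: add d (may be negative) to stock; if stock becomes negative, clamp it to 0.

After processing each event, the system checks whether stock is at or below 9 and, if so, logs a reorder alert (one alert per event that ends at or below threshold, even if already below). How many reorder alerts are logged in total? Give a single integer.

Answer: 0

Derivation:
Processing events:
Start: stock = 48
  Event 1 (adjust +1): 48 + 1 = 49
  Event 2 (restock 39): 49 + 39 = 88
  Event 3 (restock 33): 88 + 33 = 121
  Event 4 (sale 8): sell min(8,121)=8. stock: 121 - 8 = 113. total_sold = 8
  Event 5 (sale 11): sell min(11,113)=11. stock: 113 - 11 = 102. total_sold = 19
  Event 6 (adjust +0): 102 + 0 = 102
  Event 7 (adjust +6): 102 + 6 = 108
  Event 8 (return 1): 108 + 1 = 109
  Event 9 (sale 12): sell min(12,109)=12. stock: 109 - 12 = 97. total_sold = 31
  Event 10 (sale 13): sell min(13,97)=13. stock: 97 - 13 = 84. total_sold = 44
  Event 11 (restock 12): 84 + 12 = 96
  Event 12 (restock 19): 96 + 19 = 115
  Event 13 (sale 25): sell min(25,115)=25. stock: 115 - 25 = 90. total_sold = 69
  Event 14 (sale 21): sell min(21,90)=21. stock: 90 - 21 = 69. total_sold = 90
  Event 15 (sale 2): sell min(2,69)=2. stock: 69 - 2 = 67. total_sold = 92
  Event 16 (return 1): 67 + 1 = 68
Final: stock = 68, total_sold = 92

Checking against threshold 9:
  After event 1: stock=49 > 9
  After event 2: stock=88 > 9
  After event 3: stock=121 > 9
  After event 4: stock=113 > 9
  After event 5: stock=102 > 9
  After event 6: stock=102 > 9
  After event 7: stock=108 > 9
  After event 8: stock=109 > 9
  After event 9: stock=97 > 9
  After event 10: stock=84 > 9
  After event 11: stock=96 > 9
  After event 12: stock=115 > 9
  After event 13: stock=90 > 9
  After event 14: stock=69 > 9
  After event 15: stock=67 > 9
  After event 16: stock=68 > 9
Alert events: []. Count = 0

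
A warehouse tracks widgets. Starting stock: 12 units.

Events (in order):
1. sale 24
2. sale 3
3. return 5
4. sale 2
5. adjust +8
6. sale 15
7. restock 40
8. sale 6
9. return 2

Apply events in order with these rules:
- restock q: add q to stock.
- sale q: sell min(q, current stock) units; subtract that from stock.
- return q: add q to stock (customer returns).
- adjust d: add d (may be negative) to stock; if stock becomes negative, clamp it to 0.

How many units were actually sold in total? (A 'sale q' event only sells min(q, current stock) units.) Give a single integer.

Answer: 31

Derivation:
Processing events:
Start: stock = 12
  Event 1 (sale 24): sell min(24,12)=12. stock: 12 - 12 = 0. total_sold = 12
  Event 2 (sale 3): sell min(3,0)=0. stock: 0 - 0 = 0. total_sold = 12
  Event 3 (return 5): 0 + 5 = 5
  Event 4 (sale 2): sell min(2,5)=2. stock: 5 - 2 = 3. total_sold = 14
  Event 5 (adjust +8): 3 + 8 = 11
  Event 6 (sale 15): sell min(15,11)=11. stock: 11 - 11 = 0. total_sold = 25
  Event 7 (restock 40): 0 + 40 = 40
  Event 8 (sale 6): sell min(6,40)=6. stock: 40 - 6 = 34. total_sold = 31
  Event 9 (return 2): 34 + 2 = 36
Final: stock = 36, total_sold = 31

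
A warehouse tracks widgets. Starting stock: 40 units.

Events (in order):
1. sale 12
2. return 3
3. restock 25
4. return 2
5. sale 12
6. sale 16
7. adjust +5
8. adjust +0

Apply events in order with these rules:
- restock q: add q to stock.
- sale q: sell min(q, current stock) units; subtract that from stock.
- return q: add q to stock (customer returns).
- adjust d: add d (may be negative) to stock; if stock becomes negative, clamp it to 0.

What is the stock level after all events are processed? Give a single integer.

Answer: 35

Derivation:
Processing events:
Start: stock = 40
  Event 1 (sale 12): sell min(12,40)=12. stock: 40 - 12 = 28. total_sold = 12
  Event 2 (return 3): 28 + 3 = 31
  Event 3 (restock 25): 31 + 25 = 56
  Event 4 (return 2): 56 + 2 = 58
  Event 5 (sale 12): sell min(12,58)=12. stock: 58 - 12 = 46. total_sold = 24
  Event 6 (sale 16): sell min(16,46)=16. stock: 46 - 16 = 30. total_sold = 40
  Event 7 (adjust +5): 30 + 5 = 35
  Event 8 (adjust +0): 35 + 0 = 35
Final: stock = 35, total_sold = 40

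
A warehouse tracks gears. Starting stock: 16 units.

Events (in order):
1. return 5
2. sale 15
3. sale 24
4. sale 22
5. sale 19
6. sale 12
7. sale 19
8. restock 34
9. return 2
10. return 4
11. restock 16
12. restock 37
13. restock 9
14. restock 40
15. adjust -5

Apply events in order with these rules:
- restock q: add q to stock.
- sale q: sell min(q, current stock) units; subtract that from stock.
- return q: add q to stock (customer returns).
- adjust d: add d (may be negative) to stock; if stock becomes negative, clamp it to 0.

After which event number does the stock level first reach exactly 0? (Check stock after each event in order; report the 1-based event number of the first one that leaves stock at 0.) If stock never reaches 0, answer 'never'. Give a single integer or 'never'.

Answer: 3

Derivation:
Processing events:
Start: stock = 16
  Event 1 (return 5): 16 + 5 = 21
  Event 2 (sale 15): sell min(15,21)=15. stock: 21 - 15 = 6. total_sold = 15
  Event 3 (sale 24): sell min(24,6)=6. stock: 6 - 6 = 0. total_sold = 21
  Event 4 (sale 22): sell min(22,0)=0. stock: 0 - 0 = 0. total_sold = 21
  Event 5 (sale 19): sell min(19,0)=0. stock: 0 - 0 = 0. total_sold = 21
  Event 6 (sale 12): sell min(12,0)=0. stock: 0 - 0 = 0. total_sold = 21
  Event 7 (sale 19): sell min(19,0)=0. stock: 0 - 0 = 0. total_sold = 21
  Event 8 (restock 34): 0 + 34 = 34
  Event 9 (return 2): 34 + 2 = 36
  Event 10 (return 4): 36 + 4 = 40
  Event 11 (restock 16): 40 + 16 = 56
  Event 12 (restock 37): 56 + 37 = 93
  Event 13 (restock 9): 93 + 9 = 102
  Event 14 (restock 40): 102 + 40 = 142
  Event 15 (adjust -5): 142 + -5 = 137
Final: stock = 137, total_sold = 21

First zero at event 3.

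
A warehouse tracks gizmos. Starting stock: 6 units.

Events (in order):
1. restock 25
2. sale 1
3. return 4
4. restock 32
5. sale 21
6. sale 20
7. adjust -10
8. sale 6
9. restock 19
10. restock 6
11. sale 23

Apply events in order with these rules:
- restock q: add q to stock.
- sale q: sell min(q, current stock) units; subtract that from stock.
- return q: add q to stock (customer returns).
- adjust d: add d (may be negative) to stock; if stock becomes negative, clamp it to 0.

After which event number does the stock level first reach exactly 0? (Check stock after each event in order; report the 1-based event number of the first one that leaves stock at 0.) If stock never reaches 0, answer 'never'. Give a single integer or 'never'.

Answer: never

Derivation:
Processing events:
Start: stock = 6
  Event 1 (restock 25): 6 + 25 = 31
  Event 2 (sale 1): sell min(1,31)=1. stock: 31 - 1 = 30. total_sold = 1
  Event 3 (return 4): 30 + 4 = 34
  Event 4 (restock 32): 34 + 32 = 66
  Event 5 (sale 21): sell min(21,66)=21. stock: 66 - 21 = 45. total_sold = 22
  Event 6 (sale 20): sell min(20,45)=20. stock: 45 - 20 = 25. total_sold = 42
  Event 7 (adjust -10): 25 + -10 = 15
  Event 8 (sale 6): sell min(6,15)=6. stock: 15 - 6 = 9. total_sold = 48
  Event 9 (restock 19): 9 + 19 = 28
  Event 10 (restock 6): 28 + 6 = 34
  Event 11 (sale 23): sell min(23,34)=23. stock: 34 - 23 = 11. total_sold = 71
Final: stock = 11, total_sold = 71

Stock never reaches 0.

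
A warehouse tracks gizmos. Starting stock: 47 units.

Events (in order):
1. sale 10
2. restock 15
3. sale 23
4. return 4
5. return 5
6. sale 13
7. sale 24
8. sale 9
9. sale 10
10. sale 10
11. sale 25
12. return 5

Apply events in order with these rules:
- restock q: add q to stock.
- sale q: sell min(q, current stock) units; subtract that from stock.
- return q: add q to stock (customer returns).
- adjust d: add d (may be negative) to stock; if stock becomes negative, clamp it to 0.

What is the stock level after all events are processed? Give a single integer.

Answer: 5

Derivation:
Processing events:
Start: stock = 47
  Event 1 (sale 10): sell min(10,47)=10. stock: 47 - 10 = 37. total_sold = 10
  Event 2 (restock 15): 37 + 15 = 52
  Event 3 (sale 23): sell min(23,52)=23. stock: 52 - 23 = 29. total_sold = 33
  Event 4 (return 4): 29 + 4 = 33
  Event 5 (return 5): 33 + 5 = 38
  Event 6 (sale 13): sell min(13,38)=13. stock: 38 - 13 = 25. total_sold = 46
  Event 7 (sale 24): sell min(24,25)=24. stock: 25 - 24 = 1. total_sold = 70
  Event 8 (sale 9): sell min(9,1)=1. stock: 1 - 1 = 0. total_sold = 71
  Event 9 (sale 10): sell min(10,0)=0. stock: 0 - 0 = 0. total_sold = 71
  Event 10 (sale 10): sell min(10,0)=0. stock: 0 - 0 = 0. total_sold = 71
  Event 11 (sale 25): sell min(25,0)=0. stock: 0 - 0 = 0. total_sold = 71
  Event 12 (return 5): 0 + 5 = 5
Final: stock = 5, total_sold = 71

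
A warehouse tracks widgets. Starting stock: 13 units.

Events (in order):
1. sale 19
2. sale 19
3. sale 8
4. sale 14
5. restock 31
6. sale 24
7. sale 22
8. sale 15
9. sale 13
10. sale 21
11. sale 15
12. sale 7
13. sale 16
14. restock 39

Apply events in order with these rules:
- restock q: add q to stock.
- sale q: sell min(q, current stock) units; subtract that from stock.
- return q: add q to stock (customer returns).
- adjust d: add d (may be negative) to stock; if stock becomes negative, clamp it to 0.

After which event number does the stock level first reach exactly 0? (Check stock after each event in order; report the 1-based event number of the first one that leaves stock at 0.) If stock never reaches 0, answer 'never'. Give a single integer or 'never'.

Answer: 1

Derivation:
Processing events:
Start: stock = 13
  Event 1 (sale 19): sell min(19,13)=13. stock: 13 - 13 = 0. total_sold = 13
  Event 2 (sale 19): sell min(19,0)=0. stock: 0 - 0 = 0. total_sold = 13
  Event 3 (sale 8): sell min(8,0)=0. stock: 0 - 0 = 0. total_sold = 13
  Event 4 (sale 14): sell min(14,0)=0. stock: 0 - 0 = 0. total_sold = 13
  Event 5 (restock 31): 0 + 31 = 31
  Event 6 (sale 24): sell min(24,31)=24. stock: 31 - 24 = 7. total_sold = 37
  Event 7 (sale 22): sell min(22,7)=7. stock: 7 - 7 = 0. total_sold = 44
  Event 8 (sale 15): sell min(15,0)=0. stock: 0 - 0 = 0. total_sold = 44
  Event 9 (sale 13): sell min(13,0)=0. stock: 0 - 0 = 0. total_sold = 44
  Event 10 (sale 21): sell min(21,0)=0. stock: 0 - 0 = 0. total_sold = 44
  Event 11 (sale 15): sell min(15,0)=0. stock: 0 - 0 = 0. total_sold = 44
  Event 12 (sale 7): sell min(7,0)=0. stock: 0 - 0 = 0. total_sold = 44
  Event 13 (sale 16): sell min(16,0)=0. stock: 0 - 0 = 0. total_sold = 44
  Event 14 (restock 39): 0 + 39 = 39
Final: stock = 39, total_sold = 44

First zero at event 1.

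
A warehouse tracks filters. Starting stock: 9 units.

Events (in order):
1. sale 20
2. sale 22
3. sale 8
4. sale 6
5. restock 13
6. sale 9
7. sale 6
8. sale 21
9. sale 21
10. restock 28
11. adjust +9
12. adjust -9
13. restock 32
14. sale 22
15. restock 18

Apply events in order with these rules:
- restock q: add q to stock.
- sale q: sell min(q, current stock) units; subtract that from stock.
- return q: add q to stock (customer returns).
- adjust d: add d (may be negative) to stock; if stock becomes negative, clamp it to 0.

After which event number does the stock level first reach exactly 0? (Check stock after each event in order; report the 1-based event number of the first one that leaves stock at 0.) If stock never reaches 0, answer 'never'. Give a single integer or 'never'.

Processing events:
Start: stock = 9
  Event 1 (sale 20): sell min(20,9)=9. stock: 9 - 9 = 0. total_sold = 9
  Event 2 (sale 22): sell min(22,0)=0. stock: 0 - 0 = 0. total_sold = 9
  Event 3 (sale 8): sell min(8,0)=0. stock: 0 - 0 = 0. total_sold = 9
  Event 4 (sale 6): sell min(6,0)=0. stock: 0 - 0 = 0. total_sold = 9
  Event 5 (restock 13): 0 + 13 = 13
  Event 6 (sale 9): sell min(9,13)=9. stock: 13 - 9 = 4. total_sold = 18
  Event 7 (sale 6): sell min(6,4)=4. stock: 4 - 4 = 0. total_sold = 22
  Event 8 (sale 21): sell min(21,0)=0. stock: 0 - 0 = 0. total_sold = 22
  Event 9 (sale 21): sell min(21,0)=0. stock: 0 - 0 = 0. total_sold = 22
  Event 10 (restock 28): 0 + 28 = 28
  Event 11 (adjust +9): 28 + 9 = 37
  Event 12 (adjust -9): 37 + -9 = 28
  Event 13 (restock 32): 28 + 32 = 60
  Event 14 (sale 22): sell min(22,60)=22. stock: 60 - 22 = 38. total_sold = 44
  Event 15 (restock 18): 38 + 18 = 56
Final: stock = 56, total_sold = 44

First zero at event 1.

Answer: 1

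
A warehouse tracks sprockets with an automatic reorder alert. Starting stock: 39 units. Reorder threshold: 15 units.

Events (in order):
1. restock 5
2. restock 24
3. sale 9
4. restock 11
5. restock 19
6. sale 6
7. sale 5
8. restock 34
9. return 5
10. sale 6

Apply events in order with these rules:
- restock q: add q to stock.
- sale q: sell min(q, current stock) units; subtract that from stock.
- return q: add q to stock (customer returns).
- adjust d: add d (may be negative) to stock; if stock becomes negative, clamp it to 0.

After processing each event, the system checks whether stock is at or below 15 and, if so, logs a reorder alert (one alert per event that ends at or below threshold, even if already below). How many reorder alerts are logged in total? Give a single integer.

Answer: 0

Derivation:
Processing events:
Start: stock = 39
  Event 1 (restock 5): 39 + 5 = 44
  Event 2 (restock 24): 44 + 24 = 68
  Event 3 (sale 9): sell min(9,68)=9. stock: 68 - 9 = 59. total_sold = 9
  Event 4 (restock 11): 59 + 11 = 70
  Event 5 (restock 19): 70 + 19 = 89
  Event 6 (sale 6): sell min(6,89)=6. stock: 89 - 6 = 83. total_sold = 15
  Event 7 (sale 5): sell min(5,83)=5. stock: 83 - 5 = 78. total_sold = 20
  Event 8 (restock 34): 78 + 34 = 112
  Event 9 (return 5): 112 + 5 = 117
  Event 10 (sale 6): sell min(6,117)=6. stock: 117 - 6 = 111. total_sold = 26
Final: stock = 111, total_sold = 26

Checking against threshold 15:
  After event 1: stock=44 > 15
  After event 2: stock=68 > 15
  After event 3: stock=59 > 15
  After event 4: stock=70 > 15
  After event 5: stock=89 > 15
  After event 6: stock=83 > 15
  After event 7: stock=78 > 15
  After event 8: stock=112 > 15
  After event 9: stock=117 > 15
  After event 10: stock=111 > 15
Alert events: []. Count = 0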